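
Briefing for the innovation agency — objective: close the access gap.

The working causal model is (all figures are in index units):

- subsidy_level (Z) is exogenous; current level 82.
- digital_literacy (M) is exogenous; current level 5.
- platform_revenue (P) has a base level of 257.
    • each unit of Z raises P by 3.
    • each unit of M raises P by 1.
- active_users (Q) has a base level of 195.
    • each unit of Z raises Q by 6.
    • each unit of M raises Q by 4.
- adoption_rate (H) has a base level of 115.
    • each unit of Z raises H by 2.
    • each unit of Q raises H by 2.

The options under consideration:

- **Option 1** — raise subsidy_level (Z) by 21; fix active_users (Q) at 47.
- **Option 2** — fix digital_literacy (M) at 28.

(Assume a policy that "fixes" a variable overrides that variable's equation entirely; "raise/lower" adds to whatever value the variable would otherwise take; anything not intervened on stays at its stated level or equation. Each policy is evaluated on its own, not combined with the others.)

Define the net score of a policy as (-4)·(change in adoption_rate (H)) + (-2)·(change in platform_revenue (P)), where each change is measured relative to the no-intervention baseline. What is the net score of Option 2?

Baseline:
  Z = 82
  M = 5
  P = 257 + 3·82 + 5 = 508
  Q = 195 + 6·82 + 4·5 = 707
  H = 115 + 2·82 + 2·707 = 1693
Option 2 (M := 28):
  Z = 82
  M = 28
  P = 257 + 3·82 + 28 = 531
  Q = 195 + 6·82 + 4·28 = 799
  H = 115 + 2·82 + 2·799 = 1877
ΔH = 1877 − 1693 = 184; ΔP = 531 − 508 = 23
Score = (-4)·184 + (-2)·23 = -782

-782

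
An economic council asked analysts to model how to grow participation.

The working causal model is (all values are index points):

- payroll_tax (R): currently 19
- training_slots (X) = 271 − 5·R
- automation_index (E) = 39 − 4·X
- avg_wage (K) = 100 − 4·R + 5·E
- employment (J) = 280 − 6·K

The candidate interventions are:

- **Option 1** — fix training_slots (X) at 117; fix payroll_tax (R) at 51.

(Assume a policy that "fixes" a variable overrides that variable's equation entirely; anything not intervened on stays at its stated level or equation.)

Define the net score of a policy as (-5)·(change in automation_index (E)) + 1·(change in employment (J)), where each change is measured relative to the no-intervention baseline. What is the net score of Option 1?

-7492

Baseline:
  R = 19
  X = 271 − 5·19 = 176
  E = 39 − 4·176 = -665
  K = 100 − 4·19 + 5·(-665) = -3301
  J = 280 − 6·(-3301) = 20086
Option 1 (X := 117, R := 51):
  R = 51
  X = 117
  E = 39 − 4·117 = -429
  K = 100 − 4·51 + 5·(-429) = -2249
  J = 280 − 6·(-2249) = 13774
ΔE = -429 − (-665) = 236; ΔJ = 13774 − 20086 = -6312
Score = (-5)·236 + 1·(-6312) = -7492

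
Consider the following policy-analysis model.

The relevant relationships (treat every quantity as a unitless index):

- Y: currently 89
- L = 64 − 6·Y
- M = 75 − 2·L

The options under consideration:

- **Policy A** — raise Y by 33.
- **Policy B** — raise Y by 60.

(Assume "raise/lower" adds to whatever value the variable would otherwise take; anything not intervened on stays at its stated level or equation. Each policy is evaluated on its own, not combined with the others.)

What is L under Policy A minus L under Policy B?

162

Policy A (Y + 33):
  Y = 89 + 33 = 122
  L = 64 − 6·122 = -668
Policy B (Y + 60):
  Y = 89 + 60 = 149
  L = 64 − 6·149 = -830
L: -668 − (-830) = 162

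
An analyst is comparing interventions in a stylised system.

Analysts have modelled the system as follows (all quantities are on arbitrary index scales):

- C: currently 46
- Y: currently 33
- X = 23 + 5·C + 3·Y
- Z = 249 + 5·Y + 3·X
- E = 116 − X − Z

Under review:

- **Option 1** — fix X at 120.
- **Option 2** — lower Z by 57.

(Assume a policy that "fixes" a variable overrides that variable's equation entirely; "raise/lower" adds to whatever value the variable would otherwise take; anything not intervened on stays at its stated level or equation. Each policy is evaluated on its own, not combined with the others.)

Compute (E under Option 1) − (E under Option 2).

Option 1 (X := 120):
  C = 46
  Y = 33
  X = 120
  Z = 249 + 5·33 + 3·120 = 774
  E = 116 − 120 − 774 = -778
Option 2 (Z − 57):
  C = 46
  Y = 33
  X = 23 + 5·46 + 3·33 = 352
  Z = 249 + 5·33 + 3·352 (−57 from intervention) = 1413
  E = 116 − 352 − 1413 = -1649
E: -778 − (-1649) = 871

871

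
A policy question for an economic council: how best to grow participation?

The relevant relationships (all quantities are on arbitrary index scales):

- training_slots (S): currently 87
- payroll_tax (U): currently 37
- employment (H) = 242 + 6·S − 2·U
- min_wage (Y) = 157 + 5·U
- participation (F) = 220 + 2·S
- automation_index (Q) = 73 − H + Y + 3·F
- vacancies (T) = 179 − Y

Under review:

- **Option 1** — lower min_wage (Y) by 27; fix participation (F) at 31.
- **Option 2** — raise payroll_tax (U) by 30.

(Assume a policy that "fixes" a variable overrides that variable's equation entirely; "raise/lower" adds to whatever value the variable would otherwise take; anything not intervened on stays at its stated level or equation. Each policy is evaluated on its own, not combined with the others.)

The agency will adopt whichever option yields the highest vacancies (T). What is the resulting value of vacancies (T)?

Option 1 (Y − 27, F := 31):
  U = 37
  Y = 157 + 5·37 (−27 from intervention) = 315
  T = 179 − 315 = -136
Option 2 (U + 30):
  U = 37 + 30 = 67
  Y = 157 + 5·67 = 492
  T = 179 − 492 = -313
Comparing — Option 1: T=-136, Option 2: T=-313. Highest is -136 (Option 1).

-136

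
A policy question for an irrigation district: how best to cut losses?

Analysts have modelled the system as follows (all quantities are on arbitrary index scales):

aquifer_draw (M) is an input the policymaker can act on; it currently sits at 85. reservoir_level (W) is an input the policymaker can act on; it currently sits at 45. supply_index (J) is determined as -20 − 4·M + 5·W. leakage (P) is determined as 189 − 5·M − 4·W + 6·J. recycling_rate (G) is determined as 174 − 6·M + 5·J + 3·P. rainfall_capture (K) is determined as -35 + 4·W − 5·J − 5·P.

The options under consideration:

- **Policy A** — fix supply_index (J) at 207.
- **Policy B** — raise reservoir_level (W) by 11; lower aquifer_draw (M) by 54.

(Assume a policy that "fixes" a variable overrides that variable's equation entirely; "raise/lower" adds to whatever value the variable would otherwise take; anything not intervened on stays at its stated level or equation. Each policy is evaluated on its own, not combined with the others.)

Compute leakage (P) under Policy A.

826

Policy A (J := 207):
  M = 85
  W = 45
  J = 207
  P = 189 − 5·85 − 4·45 + 6·207 = 826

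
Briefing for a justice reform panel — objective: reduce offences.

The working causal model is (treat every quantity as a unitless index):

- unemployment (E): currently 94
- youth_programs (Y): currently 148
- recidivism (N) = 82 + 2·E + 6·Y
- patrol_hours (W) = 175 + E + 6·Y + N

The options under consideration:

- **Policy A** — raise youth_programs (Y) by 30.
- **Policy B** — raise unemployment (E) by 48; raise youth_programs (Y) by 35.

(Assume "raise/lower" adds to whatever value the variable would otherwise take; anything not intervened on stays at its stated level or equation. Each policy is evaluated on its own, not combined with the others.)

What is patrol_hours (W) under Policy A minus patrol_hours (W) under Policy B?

Policy A (Y + 30):
  E = 94
  Y = 148 + 30 = 178
  N = 82 + 2·94 + 6·178 = 1338
  W = 175 + 94 + 6·178 + 1338 = 2675
Policy B (E + 48, Y + 35):
  E = 94 + 48 = 142
  Y = 148 + 35 = 183
  N = 82 + 2·142 + 6·183 = 1464
  W = 175 + 142 + 6·183 + 1464 = 2879
W: 2675 − 2879 = -204

-204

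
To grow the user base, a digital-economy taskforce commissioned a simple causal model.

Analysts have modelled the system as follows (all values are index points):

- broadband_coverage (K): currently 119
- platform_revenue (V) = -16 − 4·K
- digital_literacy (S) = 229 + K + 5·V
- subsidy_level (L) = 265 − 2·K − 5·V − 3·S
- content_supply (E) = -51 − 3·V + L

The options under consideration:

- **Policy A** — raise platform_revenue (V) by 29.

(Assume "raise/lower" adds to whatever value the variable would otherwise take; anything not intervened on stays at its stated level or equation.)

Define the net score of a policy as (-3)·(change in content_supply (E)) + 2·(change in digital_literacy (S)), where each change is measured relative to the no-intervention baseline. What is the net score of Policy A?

2291

Baseline:
  K = 119
  V = -16 − 4·119 = -492
  S = 229 + 119 + 5·(-492) = -2112
  L = 265 − 2·119 − 5·(-492) − 3·(-2112) = 8823
  E = -51 − 3·(-492) + 8823 = 10248
Policy A (V + 29):
  K = 119
  V = -16 − 4·119 (+29 from intervention) = -463
  S = 229 + 119 + 5·(-463) = -1967
  L = 265 − 2·119 − 5·(-463) − 3·(-1967) = 8243
  E = -51 − 3·(-463) + 8243 = 9581
ΔE = 9581 − 10248 = -667; ΔS = -1967 − (-2112) = 145
Score = (-3)·(-667) + 2·145 = 2291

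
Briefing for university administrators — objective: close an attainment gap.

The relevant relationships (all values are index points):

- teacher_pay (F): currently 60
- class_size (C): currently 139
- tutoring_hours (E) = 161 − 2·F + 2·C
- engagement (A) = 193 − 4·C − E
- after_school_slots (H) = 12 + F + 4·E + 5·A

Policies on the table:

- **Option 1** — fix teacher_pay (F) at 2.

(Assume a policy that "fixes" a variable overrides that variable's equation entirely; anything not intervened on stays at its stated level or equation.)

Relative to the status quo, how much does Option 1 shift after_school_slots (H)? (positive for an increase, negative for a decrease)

Baseline:
  F = 60
  C = 139
  E = 161 − 2·60 + 2·139 = 319
  A = 193 − 4·139 − 319 = -682
  H = 12 + 60 + 4·319 + 5·(-682) = -2062
Option 1 (F := 2):
  F = 2
  C = 139
  E = 161 − 2·2 + 2·139 = 435
  A = 193 − 4·139 − 435 = -798
  H = 12 + 2 + 4·435 + 5·(-798) = -2236
Change in H: -2236 − (-2062) = -174

-174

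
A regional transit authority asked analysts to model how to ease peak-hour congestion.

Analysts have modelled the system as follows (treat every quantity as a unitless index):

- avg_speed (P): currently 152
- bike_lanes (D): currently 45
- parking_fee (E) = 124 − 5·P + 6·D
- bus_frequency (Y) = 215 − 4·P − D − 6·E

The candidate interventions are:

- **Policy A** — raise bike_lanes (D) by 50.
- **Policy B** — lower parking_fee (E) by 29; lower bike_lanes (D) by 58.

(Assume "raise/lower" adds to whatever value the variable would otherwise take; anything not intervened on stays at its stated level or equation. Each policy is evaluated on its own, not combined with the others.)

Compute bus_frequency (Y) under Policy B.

Policy B (E − 29, D − 58):
  P = 152
  D = 45 − 58 = -13
  E = 124 − 5·152 + 6·(-13) (−29 from intervention) = -743
  Y = 215 − 4·152 − (-13) − 6·(-743) = 4078

4078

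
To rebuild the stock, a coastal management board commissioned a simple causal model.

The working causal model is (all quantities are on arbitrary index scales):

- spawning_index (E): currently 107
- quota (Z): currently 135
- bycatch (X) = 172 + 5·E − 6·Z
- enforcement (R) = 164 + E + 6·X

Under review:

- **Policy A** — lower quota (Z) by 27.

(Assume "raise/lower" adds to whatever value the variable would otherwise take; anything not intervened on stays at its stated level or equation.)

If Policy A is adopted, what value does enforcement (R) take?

Policy A (Z − 27):
  E = 107
  Z = 135 − 27 = 108
  X = 172 + 5·107 − 6·108 = 59
  R = 164 + 107 + 6·59 = 625

625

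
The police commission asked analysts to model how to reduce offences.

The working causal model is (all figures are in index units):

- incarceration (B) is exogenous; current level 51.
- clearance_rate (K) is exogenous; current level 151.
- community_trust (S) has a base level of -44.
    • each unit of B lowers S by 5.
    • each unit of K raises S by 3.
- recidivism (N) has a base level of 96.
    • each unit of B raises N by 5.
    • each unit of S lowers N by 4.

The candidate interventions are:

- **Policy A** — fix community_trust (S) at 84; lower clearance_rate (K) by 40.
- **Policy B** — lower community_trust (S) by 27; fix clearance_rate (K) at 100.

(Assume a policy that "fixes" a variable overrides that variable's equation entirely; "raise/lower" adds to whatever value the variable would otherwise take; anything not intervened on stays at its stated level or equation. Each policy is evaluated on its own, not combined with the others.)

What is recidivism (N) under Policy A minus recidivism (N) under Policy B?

Policy A (S := 84, K − 40):
  B = 51
  K = 151 − 40 = 111
  S = 84
  N = 96 + 5·51 − 4·84 = 15
Policy B (S − 27, K := 100):
  B = 51
  K = 100
  S = -44 − 5·51 + 3·100 (−27 from intervention) = -26
  N = 96 + 5·51 − 4·(-26) = 455
N: 15 − 455 = -440

-440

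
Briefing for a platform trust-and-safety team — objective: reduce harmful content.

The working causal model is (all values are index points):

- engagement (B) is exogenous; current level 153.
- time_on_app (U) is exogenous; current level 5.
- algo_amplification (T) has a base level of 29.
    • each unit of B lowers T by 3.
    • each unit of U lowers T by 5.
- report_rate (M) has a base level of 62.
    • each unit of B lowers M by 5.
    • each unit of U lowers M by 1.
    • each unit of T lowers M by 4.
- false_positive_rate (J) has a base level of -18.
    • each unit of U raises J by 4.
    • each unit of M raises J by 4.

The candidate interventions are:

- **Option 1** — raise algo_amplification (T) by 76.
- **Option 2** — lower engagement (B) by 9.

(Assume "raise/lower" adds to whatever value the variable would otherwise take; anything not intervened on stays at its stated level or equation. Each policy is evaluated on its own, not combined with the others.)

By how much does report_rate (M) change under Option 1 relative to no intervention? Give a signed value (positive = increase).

Baseline:
  B = 153
  U = 5
  T = 29 − 3·153 − 5·5 = -455
  M = 62 − 5·153 − 5 − 4·(-455) = 1112
Option 1 (T + 76):
  B = 153
  U = 5
  T = 29 − 3·153 − 5·5 (+76 from intervention) = -379
  M = 62 − 5·153 − 5 − 4·(-379) = 808
Change in M: 808 − 1112 = -304

-304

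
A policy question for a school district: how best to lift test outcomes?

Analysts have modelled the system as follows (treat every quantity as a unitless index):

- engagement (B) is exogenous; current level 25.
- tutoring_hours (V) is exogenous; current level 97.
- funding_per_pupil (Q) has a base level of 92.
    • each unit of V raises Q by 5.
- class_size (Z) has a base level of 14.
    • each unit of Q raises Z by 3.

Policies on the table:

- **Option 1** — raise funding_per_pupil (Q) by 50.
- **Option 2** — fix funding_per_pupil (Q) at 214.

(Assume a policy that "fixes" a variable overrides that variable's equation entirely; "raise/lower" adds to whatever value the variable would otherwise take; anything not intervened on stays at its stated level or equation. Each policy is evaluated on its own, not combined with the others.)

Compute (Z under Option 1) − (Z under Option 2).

1239

Option 1 (Q + 50):
  V = 97
  Q = 92 + 5·97 (+50 from intervention) = 627
  Z = 14 + 3·627 = 1895
Option 2 (Q := 214):
  V = 97
  Q = 214
  Z = 14 + 3·214 = 656
Z: 1895 − 656 = 1239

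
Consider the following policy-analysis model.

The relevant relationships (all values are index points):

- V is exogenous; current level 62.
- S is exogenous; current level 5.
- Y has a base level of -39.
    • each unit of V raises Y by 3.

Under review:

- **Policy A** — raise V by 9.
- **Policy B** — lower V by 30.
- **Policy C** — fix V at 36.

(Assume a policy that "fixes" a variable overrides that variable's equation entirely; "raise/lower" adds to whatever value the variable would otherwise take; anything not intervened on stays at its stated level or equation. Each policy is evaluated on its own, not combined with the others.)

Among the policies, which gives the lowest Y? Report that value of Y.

57

Policy A (V + 9):
  V = 62 + 9 = 71
  Y = -39 + 3·71 = 174
Policy B (V − 30):
  V = 62 − 30 = 32
  Y = -39 + 3·32 = 57
Policy C (V := 36):
  V = 36
  Y = -39 + 3·36 = 69
Comparing — Policy A: Y=174, Policy B: Y=57, Policy C: Y=69. Lowest is 57 (Policy B).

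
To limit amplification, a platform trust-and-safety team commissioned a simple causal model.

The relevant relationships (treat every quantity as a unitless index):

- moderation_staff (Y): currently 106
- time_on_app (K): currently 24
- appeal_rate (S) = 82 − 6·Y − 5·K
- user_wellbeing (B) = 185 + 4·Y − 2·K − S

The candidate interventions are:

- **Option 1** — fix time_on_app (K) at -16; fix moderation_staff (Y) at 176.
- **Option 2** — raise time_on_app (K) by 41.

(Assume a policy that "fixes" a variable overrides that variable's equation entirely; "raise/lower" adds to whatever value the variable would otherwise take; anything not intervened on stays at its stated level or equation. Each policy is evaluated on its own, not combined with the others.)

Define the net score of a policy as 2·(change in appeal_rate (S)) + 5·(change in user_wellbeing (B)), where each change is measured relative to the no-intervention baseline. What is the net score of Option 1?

Baseline:
  Y = 106
  K = 24
  S = 82 − 6·106 − 5·24 = -674
  B = 185 + 4·106 − 2·24 − (-674) = 1235
Option 1 (K := -16, Y := 176):
  Y = 176
  K = -16
  S = 82 − 6·176 − 5·(-16) = -894
  B = 185 + 4·176 − 2·(-16) − (-894) = 1815
ΔS = -894 − (-674) = -220; ΔB = 1815 − 1235 = 580
Score = 2·(-220) + 5·580 = 2460

2460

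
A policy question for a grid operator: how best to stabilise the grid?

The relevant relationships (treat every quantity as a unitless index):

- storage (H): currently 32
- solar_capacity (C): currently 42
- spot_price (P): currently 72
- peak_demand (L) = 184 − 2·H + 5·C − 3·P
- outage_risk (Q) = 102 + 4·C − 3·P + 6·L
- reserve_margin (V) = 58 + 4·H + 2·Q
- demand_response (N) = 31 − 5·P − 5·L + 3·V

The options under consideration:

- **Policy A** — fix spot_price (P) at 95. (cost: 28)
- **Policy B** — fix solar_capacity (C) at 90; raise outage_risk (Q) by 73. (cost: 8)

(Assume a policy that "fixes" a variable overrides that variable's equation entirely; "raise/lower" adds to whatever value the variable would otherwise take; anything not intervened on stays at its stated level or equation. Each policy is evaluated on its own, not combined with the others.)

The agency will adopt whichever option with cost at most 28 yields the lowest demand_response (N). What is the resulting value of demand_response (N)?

1419

Policy A (P := 95):
  H = 32
  C = 42
  P = 95
  L = 184 − 2·32 + 5·42 − 3·95 = 45
  Q = 102 + 4·42 − 3·95 + 6·45 = 255
  V = 58 + 4·32 + 2·255 = 696
  N = 31 − 5·95 − 5·45 + 3·696 = 1419
Policy B (C := 90, Q + 73):
  H = 32
  C = 90
  P = 72
  L = 184 − 2·32 + 5·90 − 3·72 = 354
  Q = 102 + 4·90 − 3·72 + 6·354 (+73 from intervention) = 2443
  V = 58 + 4·32 + 2·2443 = 5072
  N = 31 − 5·72 − 5·354 + 3·5072 = 13117
Comparing — Policy A: N=1419, Policy B: N=13117. Lowest is 1419 (Policy A).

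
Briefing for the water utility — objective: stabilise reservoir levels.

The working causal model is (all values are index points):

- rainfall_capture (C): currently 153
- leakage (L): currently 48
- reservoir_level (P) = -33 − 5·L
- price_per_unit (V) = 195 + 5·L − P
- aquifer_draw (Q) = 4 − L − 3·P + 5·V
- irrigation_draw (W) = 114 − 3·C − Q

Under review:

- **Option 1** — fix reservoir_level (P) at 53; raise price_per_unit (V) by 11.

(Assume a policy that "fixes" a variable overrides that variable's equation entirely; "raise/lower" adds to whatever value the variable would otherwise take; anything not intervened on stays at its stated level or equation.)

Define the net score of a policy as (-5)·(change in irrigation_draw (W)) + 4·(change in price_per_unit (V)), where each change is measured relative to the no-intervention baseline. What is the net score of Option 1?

-14025

Baseline:
  C = 153
  L = 48
  P = -33 − 5·48 = -273
  V = 195 + 5·48 − (-273) = 708
  Q = 4 − 48 − 3·(-273) + 5·708 = 4315
  W = 114 − 3·153 − 4315 = -4660
Option 1 (P := 53, V + 11):
  C = 153
  L = 48
  P = 53
  V = 195 + 5·48 − 53 (+11 from intervention) = 393
  Q = 4 − 48 − 3·53 + 5·393 = 1762
  W = 114 − 3·153 − 1762 = -2107
ΔW = -2107 − (-4660) = 2553; ΔV = 393 − 708 = -315
Score = (-5)·2553 + 4·(-315) = -14025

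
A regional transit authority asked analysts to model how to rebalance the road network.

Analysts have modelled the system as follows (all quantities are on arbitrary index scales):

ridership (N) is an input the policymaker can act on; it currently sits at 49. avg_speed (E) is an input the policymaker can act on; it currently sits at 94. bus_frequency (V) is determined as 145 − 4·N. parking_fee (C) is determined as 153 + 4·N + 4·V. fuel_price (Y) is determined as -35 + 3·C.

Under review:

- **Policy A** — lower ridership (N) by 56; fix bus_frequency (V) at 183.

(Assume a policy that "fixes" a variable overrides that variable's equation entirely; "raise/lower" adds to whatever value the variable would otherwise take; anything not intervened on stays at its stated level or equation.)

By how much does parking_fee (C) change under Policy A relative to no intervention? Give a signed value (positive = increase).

712

Baseline:
  N = 49
  V = 145 − 4·49 = -51
  C = 153 + 4·49 + 4·(-51) = 145
Policy A (N − 56, V := 183):
  N = 49 − 56 = -7
  V = 183
  C = 153 + 4·(-7) + 4·183 = 857
Change in C: 857 − 145 = 712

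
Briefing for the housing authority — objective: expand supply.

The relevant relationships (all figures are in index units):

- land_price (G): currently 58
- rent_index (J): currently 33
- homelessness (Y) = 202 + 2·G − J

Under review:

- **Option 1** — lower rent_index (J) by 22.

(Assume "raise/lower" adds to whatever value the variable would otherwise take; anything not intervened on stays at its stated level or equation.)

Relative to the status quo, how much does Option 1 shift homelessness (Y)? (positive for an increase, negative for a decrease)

Baseline:
  G = 58
  J = 33
  Y = 202 + 2·58 − 33 = 285
Option 1 (J − 22):
  G = 58
  J = 33 − 22 = 11
  Y = 202 + 2·58 − 11 = 307
Change in Y: 307 − 285 = 22

22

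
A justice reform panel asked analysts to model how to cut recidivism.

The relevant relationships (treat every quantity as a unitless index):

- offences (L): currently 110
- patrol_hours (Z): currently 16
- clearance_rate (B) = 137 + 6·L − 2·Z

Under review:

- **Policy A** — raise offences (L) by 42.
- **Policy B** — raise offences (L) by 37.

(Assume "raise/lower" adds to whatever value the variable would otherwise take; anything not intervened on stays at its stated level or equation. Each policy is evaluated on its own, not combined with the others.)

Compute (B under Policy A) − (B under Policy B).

Policy A (L + 42):
  L = 110 + 42 = 152
  Z = 16
  B = 137 + 6·152 − 2·16 = 1017
Policy B (L + 37):
  L = 110 + 37 = 147
  Z = 16
  B = 137 + 6·147 − 2·16 = 987
B: 1017 − 987 = 30

30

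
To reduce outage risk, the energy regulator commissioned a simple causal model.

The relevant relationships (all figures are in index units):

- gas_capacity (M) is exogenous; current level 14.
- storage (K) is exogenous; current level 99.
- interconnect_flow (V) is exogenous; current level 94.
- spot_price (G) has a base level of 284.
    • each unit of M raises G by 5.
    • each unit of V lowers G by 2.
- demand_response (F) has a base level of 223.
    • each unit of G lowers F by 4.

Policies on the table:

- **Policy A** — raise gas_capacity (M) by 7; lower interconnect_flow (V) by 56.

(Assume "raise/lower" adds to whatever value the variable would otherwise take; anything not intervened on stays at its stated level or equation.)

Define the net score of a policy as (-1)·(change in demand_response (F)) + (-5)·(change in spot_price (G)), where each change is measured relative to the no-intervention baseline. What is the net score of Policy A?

Baseline:
  M = 14
  V = 94
  G = 284 + 5·14 − 2·94 = 166
  F = 223 − 4·166 = -441
Policy A (M + 7, V − 56):
  M = 14 + 7 = 21
  V = 94 − 56 = 38
  G = 284 + 5·21 − 2·38 = 313
  F = 223 − 4·313 = -1029
ΔF = -1029 − (-441) = -588; ΔG = 313 − 166 = 147
Score = (-1)·(-588) + (-5)·147 = -147

-147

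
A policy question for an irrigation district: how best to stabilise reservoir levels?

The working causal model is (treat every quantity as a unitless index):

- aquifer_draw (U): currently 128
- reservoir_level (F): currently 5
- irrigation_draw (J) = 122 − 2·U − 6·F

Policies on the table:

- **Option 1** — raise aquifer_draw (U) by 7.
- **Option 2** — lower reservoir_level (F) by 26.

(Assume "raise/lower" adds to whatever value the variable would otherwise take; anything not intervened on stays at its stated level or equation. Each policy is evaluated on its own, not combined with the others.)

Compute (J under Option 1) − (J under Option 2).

Option 1 (U + 7):
  U = 128 + 7 = 135
  F = 5
  J = 122 − 2·135 − 6·5 = -178
Option 2 (F − 26):
  U = 128
  F = 5 − 26 = -21
  J = 122 − 2·128 − 6·(-21) = -8
J: -178 − (-8) = -170

-170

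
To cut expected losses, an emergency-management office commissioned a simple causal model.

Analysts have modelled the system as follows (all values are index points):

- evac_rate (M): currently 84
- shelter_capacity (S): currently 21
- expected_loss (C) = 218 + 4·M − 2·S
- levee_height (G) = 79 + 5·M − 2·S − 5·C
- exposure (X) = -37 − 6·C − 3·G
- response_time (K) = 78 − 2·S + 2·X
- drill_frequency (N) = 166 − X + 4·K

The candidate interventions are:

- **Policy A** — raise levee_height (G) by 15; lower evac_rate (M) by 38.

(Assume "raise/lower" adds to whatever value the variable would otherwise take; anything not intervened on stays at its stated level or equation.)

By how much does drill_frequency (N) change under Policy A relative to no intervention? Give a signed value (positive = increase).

Baseline:
  M = 84
  S = 21
  C = 218 + 4·84 − 2·21 = 512
  G = 79 + 5·84 − 2·21 − 5·512 = -2103
  X = -37 − 6·512 − 3·(-2103) = 3200
  K = 78 − 2·21 + 2·3200 = 6436
  N = 166 − 3200 + 4·6436 = 22710
Policy A (G + 15, M − 38):
  M = 84 − 38 = 46
  S = 21
  C = 218 + 4·46 − 2·21 = 360
  G = 79 + 5·46 − 2·21 − 5·360 (+15 from intervention) = -1518
  X = -37 − 6·360 − 3·(-1518) = 2357
  K = 78 − 2·21 + 2·2357 = 4750
  N = 166 − 2357 + 4·4750 = 16809
Change in N: 16809 − 22710 = -5901

-5901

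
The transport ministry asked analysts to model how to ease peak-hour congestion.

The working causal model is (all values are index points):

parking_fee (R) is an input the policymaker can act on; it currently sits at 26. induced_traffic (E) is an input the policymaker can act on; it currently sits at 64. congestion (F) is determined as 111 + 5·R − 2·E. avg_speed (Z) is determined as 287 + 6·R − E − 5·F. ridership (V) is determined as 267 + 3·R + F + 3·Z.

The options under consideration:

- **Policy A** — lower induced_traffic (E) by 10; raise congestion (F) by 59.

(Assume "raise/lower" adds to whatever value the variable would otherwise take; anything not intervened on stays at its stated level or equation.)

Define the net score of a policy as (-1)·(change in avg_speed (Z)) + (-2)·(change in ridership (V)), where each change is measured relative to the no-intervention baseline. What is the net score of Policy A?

2537

Baseline:
  R = 26
  E = 64
  F = 111 + 5·26 − 2·64 = 113
  Z = 287 + 6·26 − 64 − 5·113 = -186
  V = 267 + 3·26 + 113 + 3·(-186) = -100
Policy A (E − 10, F + 59):
  R = 26
  E = 64 − 10 = 54
  F = 111 + 5·26 − 2·54 (+59 from intervention) = 192
  Z = 287 + 6·26 − 54 − 5·192 = -571
  V = 267 + 3·26 + 192 + 3·(-571) = -1176
ΔZ = -571 − (-186) = -385; ΔV = -1176 − (-100) = -1076
Score = (-1)·(-385) + (-2)·(-1076) = 2537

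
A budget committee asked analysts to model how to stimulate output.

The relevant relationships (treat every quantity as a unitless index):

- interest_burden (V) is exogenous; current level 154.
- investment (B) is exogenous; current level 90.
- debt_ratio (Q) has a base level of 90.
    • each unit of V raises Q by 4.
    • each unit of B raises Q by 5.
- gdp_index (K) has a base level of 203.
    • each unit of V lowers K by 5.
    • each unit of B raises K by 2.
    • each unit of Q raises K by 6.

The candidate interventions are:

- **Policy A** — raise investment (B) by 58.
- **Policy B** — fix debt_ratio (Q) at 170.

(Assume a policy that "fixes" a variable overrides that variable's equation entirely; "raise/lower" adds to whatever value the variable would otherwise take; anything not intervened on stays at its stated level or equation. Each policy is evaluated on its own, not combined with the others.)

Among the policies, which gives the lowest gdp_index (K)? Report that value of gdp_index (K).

Policy A (B + 58):
  V = 154
  B = 90 + 58 = 148
  Q = 90 + 4·154 + 5·148 = 1446
  K = 203 − 5·154 + 2·148 + 6·1446 = 8405
Policy B (Q := 170):
  V = 154
  B = 90
  Q = 170
  K = 203 − 5·154 + 2·90 + 6·170 = 633
Comparing — Policy A: K=8405, Policy B: K=633. Lowest is 633 (Policy B).

633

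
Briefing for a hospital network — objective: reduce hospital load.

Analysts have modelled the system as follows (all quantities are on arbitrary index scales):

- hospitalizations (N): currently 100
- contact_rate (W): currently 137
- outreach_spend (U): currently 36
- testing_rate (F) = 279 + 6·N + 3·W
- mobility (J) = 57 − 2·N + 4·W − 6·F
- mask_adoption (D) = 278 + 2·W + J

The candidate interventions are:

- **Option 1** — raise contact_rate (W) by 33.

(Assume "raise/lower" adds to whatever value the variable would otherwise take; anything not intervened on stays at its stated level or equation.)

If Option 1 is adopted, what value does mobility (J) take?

-7797

Option 1 (W + 33):
  N = 100
  W = 137 + 33 = 170
  F = 279 + 6·100 + 3·170 = 1389
  J = 57 − 2·100 + 4·170 − 6·1389 = -7797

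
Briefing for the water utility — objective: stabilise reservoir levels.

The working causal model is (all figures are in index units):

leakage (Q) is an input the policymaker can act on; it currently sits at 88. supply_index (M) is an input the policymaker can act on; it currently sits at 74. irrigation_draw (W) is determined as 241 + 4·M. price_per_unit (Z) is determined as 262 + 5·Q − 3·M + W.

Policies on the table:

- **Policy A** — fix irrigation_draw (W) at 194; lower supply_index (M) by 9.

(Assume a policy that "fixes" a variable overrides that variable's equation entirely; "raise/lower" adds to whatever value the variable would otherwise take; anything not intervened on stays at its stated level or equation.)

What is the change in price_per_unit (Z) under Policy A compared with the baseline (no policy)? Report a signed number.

Baseline:
  Q = 88
  M = 74
  W = 241 + 4·74 = 537
  Z = 262 + 5·88 − 3·74 + 537 = 1017
Policy A (W := 194, M − 9):
  Q = 88
  M = 74 − 9 = 65
  W = 194
  Z = 262 + 5·88 − 3·65 + 194 = 701
Change in Z: 701 − 1017 = -316

-316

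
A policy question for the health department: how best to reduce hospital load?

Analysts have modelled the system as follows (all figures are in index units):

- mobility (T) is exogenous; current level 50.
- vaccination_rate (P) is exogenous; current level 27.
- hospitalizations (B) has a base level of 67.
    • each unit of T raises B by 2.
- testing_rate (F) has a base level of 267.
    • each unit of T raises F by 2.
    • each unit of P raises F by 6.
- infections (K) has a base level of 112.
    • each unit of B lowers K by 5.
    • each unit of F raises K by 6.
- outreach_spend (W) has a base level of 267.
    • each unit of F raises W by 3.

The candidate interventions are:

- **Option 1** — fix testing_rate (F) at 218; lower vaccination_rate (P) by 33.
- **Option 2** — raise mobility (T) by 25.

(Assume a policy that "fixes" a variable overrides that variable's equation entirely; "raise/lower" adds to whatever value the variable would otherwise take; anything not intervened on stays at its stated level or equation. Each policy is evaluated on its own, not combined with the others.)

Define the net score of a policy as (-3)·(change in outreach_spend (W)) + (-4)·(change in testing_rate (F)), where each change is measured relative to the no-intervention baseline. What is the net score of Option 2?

Baseline:
  T = 50
  P = 27
  F = 267 + 2·50 + 6·27 = 529
  W = 267 + 3·529 = 1854
Option 2 (T + 25):
  T = 50 + 25 = 75
  P = 27
  F = 267 + 2·75 + 6·27 = 579
  W = 267 + 3·579 = 2004
ΔW = 2004 − 1854 = 150; ΔF = 579 − 529 = 50
Score = (-3)·150 + (-4)·50 = -650

-650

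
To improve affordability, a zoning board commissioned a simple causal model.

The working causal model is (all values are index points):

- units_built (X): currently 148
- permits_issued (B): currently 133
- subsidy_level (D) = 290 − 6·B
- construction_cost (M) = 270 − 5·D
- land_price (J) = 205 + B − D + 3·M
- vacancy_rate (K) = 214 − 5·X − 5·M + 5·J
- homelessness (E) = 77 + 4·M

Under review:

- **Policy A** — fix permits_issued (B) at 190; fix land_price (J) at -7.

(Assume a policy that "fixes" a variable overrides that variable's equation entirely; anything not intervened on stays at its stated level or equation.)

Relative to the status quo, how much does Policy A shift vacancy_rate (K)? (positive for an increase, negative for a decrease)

-54965

Baseline:
  X = 148
  B = 133
  D = 290 − 6·133 = -508
  M = 270 − 5·(-508) = 2810
  J = 205 + 133 − (-508) + 3·2810 = 9276
  K = 214 − 5·148 − 5·2810 + 5·9276 = 31804
Policy A (B := 190, J := -7):
  X = 148
  B = 190
  D = 290 − 6·190 = -850
  M = 270 − 5·(-850) = 4520
  J = -7
  K = 214 − 5·148 − 5·4520 + 5·(-7) = -23161
Change in K: -23161 − 31804 = -54965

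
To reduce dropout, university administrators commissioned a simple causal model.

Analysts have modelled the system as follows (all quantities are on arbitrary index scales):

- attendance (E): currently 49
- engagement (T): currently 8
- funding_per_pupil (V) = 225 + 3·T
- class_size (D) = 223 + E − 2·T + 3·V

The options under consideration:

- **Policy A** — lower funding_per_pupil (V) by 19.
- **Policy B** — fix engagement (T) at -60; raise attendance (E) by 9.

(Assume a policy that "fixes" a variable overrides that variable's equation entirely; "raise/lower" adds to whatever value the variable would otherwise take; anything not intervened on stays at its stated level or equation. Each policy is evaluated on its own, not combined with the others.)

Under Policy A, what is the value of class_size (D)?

Policy A (V − 19):
  E = 49
  T = 8
  V = 225 + 3·8 (−19 from intervention) = 230
  D = 223 + 49 − 2·8 + 3·230 = 946

946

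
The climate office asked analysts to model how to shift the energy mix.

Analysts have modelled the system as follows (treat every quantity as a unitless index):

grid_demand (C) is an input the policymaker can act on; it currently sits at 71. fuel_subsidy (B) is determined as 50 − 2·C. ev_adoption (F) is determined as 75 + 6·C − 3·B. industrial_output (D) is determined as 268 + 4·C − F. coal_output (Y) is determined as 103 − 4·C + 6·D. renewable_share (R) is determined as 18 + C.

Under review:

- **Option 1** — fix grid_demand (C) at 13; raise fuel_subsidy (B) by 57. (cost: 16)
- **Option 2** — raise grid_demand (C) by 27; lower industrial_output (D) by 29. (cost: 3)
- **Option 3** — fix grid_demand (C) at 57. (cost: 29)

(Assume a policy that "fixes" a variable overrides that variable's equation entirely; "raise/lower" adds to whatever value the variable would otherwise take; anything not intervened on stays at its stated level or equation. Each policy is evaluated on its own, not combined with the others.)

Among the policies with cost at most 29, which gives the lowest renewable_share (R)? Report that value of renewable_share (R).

31

Option 1 (C := 13, B + 57):
  C = 13
  R = 18 + 13 = 31
Option 2 (C + 27, D − 29):
  C = 71 + 27 = 98
  R = 18 + 98 = 116
Option 3 (C := 57):
  C = 57
  R = 18 + 57 = 75
Comparing — Option 1: R=31, Option 2: R=116, Option 3: R=75. Lowest is 31 (Option 1).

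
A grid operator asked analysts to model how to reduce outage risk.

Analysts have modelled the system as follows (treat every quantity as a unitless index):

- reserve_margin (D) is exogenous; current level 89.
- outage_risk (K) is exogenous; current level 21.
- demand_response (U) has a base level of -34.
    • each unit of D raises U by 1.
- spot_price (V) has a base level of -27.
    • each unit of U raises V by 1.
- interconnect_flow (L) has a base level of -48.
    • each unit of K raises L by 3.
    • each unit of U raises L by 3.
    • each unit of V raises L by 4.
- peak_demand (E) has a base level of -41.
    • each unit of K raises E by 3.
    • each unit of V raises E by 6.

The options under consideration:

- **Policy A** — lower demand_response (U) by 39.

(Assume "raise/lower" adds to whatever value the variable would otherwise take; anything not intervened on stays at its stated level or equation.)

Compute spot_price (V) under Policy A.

-11

Policy A (U − 39):
  D = 89
  U = -34 + 89 (−39 from intervention) = 16
  V = -27 + 16 = -11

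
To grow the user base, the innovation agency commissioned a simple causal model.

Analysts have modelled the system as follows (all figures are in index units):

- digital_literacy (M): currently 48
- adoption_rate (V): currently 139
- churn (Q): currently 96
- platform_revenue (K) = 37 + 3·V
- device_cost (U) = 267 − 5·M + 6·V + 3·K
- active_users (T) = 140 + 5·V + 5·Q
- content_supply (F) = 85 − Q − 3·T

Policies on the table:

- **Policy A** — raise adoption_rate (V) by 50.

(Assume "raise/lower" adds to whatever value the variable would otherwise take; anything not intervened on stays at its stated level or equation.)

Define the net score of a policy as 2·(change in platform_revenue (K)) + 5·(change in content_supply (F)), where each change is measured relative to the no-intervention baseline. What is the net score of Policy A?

Baseline:
  V = 139
  Q = 96
  K = 37 + 3·139 = 454
  T = 140 + 5·139 + 5·96 = 1315
  F = 85 − 96 − 3·1315 = -3956
Policy A (V + 50):
  V = 139 + 50 = 189
  Q = 96
  K = 37 + 3·189 = 604
  T = 140 + 5·189 + 5·96 = 1565
  F = 85 − 96 − 3·1565 = -4706
ΔK = 604 − 454 = 150; ΔF = -4706 − (-3956) = -750
Score = 2·150 + 5·(-750) = -3450

-3450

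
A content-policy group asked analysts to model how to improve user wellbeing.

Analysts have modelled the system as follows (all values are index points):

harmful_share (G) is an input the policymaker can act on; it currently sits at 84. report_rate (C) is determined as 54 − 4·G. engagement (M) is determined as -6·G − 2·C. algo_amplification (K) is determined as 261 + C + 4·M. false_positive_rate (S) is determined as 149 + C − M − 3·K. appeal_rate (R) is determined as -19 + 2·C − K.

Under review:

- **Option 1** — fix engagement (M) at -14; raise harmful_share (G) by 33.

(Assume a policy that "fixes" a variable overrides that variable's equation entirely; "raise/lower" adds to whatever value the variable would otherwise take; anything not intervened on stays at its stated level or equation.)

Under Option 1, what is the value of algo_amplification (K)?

Option 1 (M := -14, G + 33):
  G = 84 + 33 = 117
  C = 54 − 4·117 = -414
  M = -14
  K = 261 + (-414) + 4·(-14) = -209

-209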